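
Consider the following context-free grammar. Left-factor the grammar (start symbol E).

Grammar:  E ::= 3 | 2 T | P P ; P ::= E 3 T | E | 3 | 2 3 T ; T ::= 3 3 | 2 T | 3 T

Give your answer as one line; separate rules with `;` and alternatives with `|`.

E ::= 3 | 2 T | P P; P ::= 3 | 2 3 T | E P'; T ::= 2 T | 3 T'; P' ::= 3 T | ε; T' ::= 3 | T

P has alternatives sharing prefix 'E': factor to P → E P' with P' → 3 T | ε.
T has alternatives sharing prefix '3': factor to T → 3 T' with T' → 3 | T.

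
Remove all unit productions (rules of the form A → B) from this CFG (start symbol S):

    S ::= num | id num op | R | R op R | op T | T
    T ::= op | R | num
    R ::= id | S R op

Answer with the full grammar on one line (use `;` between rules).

S ::= num | id num op | R op R | op T | id | S R op | op; T ::= id | S R op | op | num; R ::= id | S R op

Unit pairs: S ⇒* {R, T}; T ⇒* {R}.
Replace each nonterminal's rules with the union of the non-unit rules of every nonterminal it unit-derives.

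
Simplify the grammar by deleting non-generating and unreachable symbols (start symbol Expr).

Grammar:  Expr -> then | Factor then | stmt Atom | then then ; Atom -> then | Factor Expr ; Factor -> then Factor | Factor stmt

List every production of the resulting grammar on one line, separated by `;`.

Generating nonterminals: {Atom, Expr}.
Reachable from Expr after that: {Atom, Expr}.
Removed useless symbols: {Factor} and every production mentioning them.

Expr -> then | stmt Atom | then then; Atom -> then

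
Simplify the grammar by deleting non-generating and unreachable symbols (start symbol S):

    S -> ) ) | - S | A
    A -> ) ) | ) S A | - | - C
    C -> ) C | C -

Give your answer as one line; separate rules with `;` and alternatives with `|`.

Generating nonterminals: {A, S}.
Reachable from S after that: {A, S}.
Removed useless symbols: {C} and every production mentioning them.

S -> ) ) | - S | A; A -> ) ) | ) S A | -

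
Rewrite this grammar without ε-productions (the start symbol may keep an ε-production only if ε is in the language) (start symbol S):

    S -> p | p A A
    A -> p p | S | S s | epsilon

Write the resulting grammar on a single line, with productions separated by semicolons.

The nullable symbols are {A}.
ε ∉ L(G), so no ε-production is kept.
Expand every rule over subsets of its nullable positions: S → p A A gives p A A | p A.

S -> p | p A A | p A; A -> p p | S | S s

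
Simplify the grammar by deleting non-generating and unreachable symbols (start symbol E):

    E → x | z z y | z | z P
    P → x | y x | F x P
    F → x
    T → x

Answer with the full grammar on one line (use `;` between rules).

E → x | z z y | z | z P; P → x | y x | F x P; F → x

Generating nonterminals: {E, F, P, T}.
Reachable from E after that: {E, F, P}.
Removed useless symbols: {T} and every production mentioning them.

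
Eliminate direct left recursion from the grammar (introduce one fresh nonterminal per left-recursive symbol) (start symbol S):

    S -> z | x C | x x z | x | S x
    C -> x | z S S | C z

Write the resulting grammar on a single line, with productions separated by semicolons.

Left recursion appears on S, C.
For S: α = {x}, β = {z, x C, x x z, x}. Rewrite as S → β S' and S' → α S' | ε.
For C: α = {z}, β = {x, z S S}. Rewrite as C → β C' and C' → α C' | ε.

S -> z S' | x C S' | x x z S' | x S'; C -> x C' | z S S C'; S' -> x S' | ε; C' -> z C' | ε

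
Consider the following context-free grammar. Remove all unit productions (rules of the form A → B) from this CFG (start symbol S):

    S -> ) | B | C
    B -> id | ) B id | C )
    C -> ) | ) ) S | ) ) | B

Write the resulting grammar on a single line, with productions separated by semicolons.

S -> id | ) B id | C ) | ) | ) ) S | ) ); B -> id | ) B id | C ); C -> id | ) B id | C ) | ) | ) ) S | ) )

Unit pairs: C ⇒* {B}; S ⇒* {B, C}.
For each unit pair (A, B), copy every non-unit production of B to A, then drop all unit productions.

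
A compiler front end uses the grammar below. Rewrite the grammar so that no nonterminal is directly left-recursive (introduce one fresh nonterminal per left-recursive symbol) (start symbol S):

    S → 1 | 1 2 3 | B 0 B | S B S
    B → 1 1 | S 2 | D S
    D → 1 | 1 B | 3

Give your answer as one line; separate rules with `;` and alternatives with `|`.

S → 1 S' | 1 2 3 S' | B 0 B S'; B → 1 1 | S 2 | D S; D → 1 | 1 B | 3; S' → B S S' | epsilon

Directly left-recursive nonterminal: S.
For S: α = {B S}, β = {1, 1 2 3, B 0 B}. Rewrite as S → β S' and S' → α S' | ε.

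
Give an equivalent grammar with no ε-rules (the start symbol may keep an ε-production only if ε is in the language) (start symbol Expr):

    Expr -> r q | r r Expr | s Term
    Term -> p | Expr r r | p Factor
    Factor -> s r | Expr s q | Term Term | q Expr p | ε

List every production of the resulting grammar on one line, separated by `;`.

Expr -> r q | r r Expr | s Term; Term -> p | Expr r r | p Factor; Factor -> s r | Expr s q | Term Term | q Expr p

Nullable nonterminals: {Factor}.
ε ∉ L(G), so no ε-production is kept.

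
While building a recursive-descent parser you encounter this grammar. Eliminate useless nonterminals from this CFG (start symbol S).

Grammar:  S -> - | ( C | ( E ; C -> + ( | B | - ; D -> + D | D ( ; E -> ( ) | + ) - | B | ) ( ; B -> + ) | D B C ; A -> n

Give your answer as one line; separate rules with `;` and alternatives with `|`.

S -> - | ( C | ( E; C -> + ( | B | -; E -> ( ) | + ) - | B | ) (; B -> + )

Generating nonterminals: {A, B, C, E, S}.
Reachable from S after that: {B, C, E, S}.
Removed useless symbols: {A, D} and every production mentioning them.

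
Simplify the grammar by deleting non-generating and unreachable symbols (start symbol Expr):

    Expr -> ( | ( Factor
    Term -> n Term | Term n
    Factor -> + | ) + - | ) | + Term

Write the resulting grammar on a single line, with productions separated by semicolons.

Generating nonterminals: {Expr, Factor}.
Reachable from Expr after that: {Expr, Factor}.
Removed useless symbols: {Term} and every production mentioning them.

Expr -> ( | ( Factor; Factor -> + | ) + - | )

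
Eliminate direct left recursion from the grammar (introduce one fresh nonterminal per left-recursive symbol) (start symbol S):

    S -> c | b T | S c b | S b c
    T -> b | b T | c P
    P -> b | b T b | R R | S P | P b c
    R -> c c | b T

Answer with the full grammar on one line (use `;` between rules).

Left recursion appears on S, P.
For S: α = {c b, b c}, β = {c, b T}. Rewrite as S → β S' and S' → α S' | ε.
For P: α = {b c}, β = {b, b T b, R R, S P}. Rewrite as P → β P' and P' → α P' | ε.

S -> c S' | b T S'; T -> b | b T | c P; P -> b P' | b T b P' | R R P' | S P P'; R -> c c | b T; S' -> c b S' | b c S' | ε; P' -> b c P' | ε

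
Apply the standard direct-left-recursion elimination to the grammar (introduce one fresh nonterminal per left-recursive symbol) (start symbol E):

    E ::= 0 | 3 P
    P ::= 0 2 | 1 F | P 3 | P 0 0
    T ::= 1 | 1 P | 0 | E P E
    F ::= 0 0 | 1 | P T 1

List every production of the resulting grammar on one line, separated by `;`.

E ::= 0 | 3 P; P ::= 0 2 P' | 1 F P'; T ::= 1 | 1 P | 0 | E P E; F ::= 0 0 | 1 | P T 1; P' ::= 3 P' | 0 0 P' | eps

P is directly left-recursive.
For P: α = {3, 0 0}, β = {0 2, 1 F}. Rewrite as P → β P' and P' → α P' | ε.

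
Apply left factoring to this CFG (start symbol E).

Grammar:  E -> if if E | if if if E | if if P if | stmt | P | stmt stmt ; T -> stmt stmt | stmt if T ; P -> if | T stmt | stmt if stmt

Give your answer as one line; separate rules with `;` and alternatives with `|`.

E -> P | if if E' | stmt E''; T -> stmt T'; P -> if | T stmt | stmt if stmt; E' -> E | if E | P if; E'' -> ε | stmt; T' -> stmt | if T

E has alternatives sharing prefix 'if if': factor to E → if if E' with E' → E | if E | P if.
E has alternatives sharing prefix 'stmt': factor to E → stmt E'' with E'' → ε | stmt.
T has alternatives sharing prefix 'stmt': factor to T → stmt T' with T' → stmt | if T.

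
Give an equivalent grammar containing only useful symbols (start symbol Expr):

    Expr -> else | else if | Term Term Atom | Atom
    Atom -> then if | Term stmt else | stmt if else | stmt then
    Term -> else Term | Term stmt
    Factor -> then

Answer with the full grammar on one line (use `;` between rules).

Expr -> else | else if | Atom; Atom -> then if | stmt if else | stmt then

Generating nonterminals: {Atom, Expr, Factor}.
Reachable from Expr after that: {Atom, Expr}.
Removed useless symbols: {Factor, Term} and every production mentioning them.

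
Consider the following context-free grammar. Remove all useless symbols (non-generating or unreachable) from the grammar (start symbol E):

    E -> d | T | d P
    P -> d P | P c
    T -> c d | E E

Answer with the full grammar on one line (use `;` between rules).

Generating nonterminals: {E, T}.
Reachable from E after that: {E, T}.
Removed useless symbols: {P} and every production mentioning them.

E -> d | T; T -> c d | E E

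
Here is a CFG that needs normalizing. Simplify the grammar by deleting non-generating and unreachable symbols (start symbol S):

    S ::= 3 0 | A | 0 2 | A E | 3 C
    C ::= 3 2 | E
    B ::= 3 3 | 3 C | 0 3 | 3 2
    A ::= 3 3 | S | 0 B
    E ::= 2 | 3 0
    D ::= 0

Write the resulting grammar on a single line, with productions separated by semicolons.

Generating nonterminals: {A, B, C, D, E, S}.
Reachable from S after that: {A, B, C, E, S}.
Removed useless symbols: {D} and every production mentioning them.

S ::= 3 0 | A | 0 2 | A E | 3 C; C ::= 3 2 | E; B ::= 3 3 | 3 C | 0 3 | 3 2; A ::= 3 3 | S | 0 B; E ::= 2 | 3 0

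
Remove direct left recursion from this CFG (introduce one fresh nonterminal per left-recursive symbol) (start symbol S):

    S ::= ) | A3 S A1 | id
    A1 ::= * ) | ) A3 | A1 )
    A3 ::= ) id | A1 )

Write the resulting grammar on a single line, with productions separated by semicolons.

S ::= ) | A3 S A1 | id; A1 ::= * ) A1' | ) A3 A1'; A3 ::= ) id | A1 ); A1' ::= ) A1' | ε

Directly left-recursive nonterminal: A1.
For A1: α = {)}, β = {* ), ) A3}. Rewrite as A1 → β A1' and A1' → α A1' | ε.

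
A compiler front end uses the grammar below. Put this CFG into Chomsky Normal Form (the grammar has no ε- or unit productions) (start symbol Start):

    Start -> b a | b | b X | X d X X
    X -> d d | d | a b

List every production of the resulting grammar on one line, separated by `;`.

Introduce a nonterminal for each terminal appearing in a rule of length ≥ 2: X1 → b, X2 → a, X3 → d.
Binarize each right-hand side of length ≥ 3 by chaining fresh nonterminals (Y1, Y2, …): affected rules were Start → X X3 X X.

Start -> X1 X2 | b | X1 X | X Y1; X -> X3 X3 | d | X2 X1; X1 -> b; X2 -> a; X3 -> d; Y1 -> X3 Y2; Y2 -> X X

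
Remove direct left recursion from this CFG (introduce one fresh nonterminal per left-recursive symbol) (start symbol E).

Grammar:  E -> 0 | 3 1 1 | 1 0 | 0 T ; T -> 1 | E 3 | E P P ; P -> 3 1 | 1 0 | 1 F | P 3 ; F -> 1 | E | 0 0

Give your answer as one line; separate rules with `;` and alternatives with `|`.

E -> 0 | 3 1 1 | 1 0 | 0 T; T -> 1 | E 3 | E P P; P -> 3 1 P' | 1 0 P' | 1 F P'; F -> 1 | E | 0 0; P' -> 3 P' | epsilon

P is directly left-recursive.
For P: α = {3}, β = {3 1, 1 0, 1 F}. Rewrite as P → β P' and P' → α P' | ε.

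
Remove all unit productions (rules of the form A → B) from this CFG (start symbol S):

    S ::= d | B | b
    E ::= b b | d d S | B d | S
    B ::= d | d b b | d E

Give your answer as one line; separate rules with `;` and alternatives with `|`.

Unit pairs: E ⇒* {B, S}; S ⇒* {B}.
For each unit pair (A, B), copy every non-unit production of B to A, then drop all unit productions.

S ::= d | d b b | d E | b; E ::= d | d b b | d E | b b | d d S | B d | b; B ::= d | d b b | d E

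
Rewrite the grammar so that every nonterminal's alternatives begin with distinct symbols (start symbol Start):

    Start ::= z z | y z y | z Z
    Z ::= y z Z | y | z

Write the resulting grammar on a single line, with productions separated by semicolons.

Start has alternatives sharing prefix 'z': factor to Start → z Start1 with Start1 → z | Z.
Z has alternatives sharing prefix 'y': factor to Z → y Z1 with Z1 → z Z | ε.

Start ::= y z y | z Start1; Z ::= z | y Z1; Start1 ::= z | Z; Z1 ::= z Z | ε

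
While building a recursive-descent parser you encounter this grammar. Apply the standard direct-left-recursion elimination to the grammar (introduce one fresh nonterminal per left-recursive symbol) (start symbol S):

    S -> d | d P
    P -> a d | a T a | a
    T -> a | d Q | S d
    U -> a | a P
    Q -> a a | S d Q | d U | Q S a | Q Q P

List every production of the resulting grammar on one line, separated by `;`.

S -> d | d P; P -> a d | a T a | a; T -> a | d Q | S d; U -> a | a P; Q -> a a Q' | S d Q Q' | d U Q'; Q' -> S a Q' | Q P Q' | ε

Q is directly left-recursive.
For Q: α = {S a, Q P}, β = {a a, S d Q, d U}. Rewrite as Q → β Q' and Q' → α Q' | ε.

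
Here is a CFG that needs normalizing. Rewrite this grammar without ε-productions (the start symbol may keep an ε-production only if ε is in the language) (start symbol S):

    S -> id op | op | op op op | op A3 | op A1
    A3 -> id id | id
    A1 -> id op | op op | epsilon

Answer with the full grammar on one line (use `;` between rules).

S -> id op | op | op op op | op A3 | op A1; A3 -> id id | id; A1 -> id op | op op

Nullable nonterminals: {A1}.
ε ∉ L(G), so no ε-production is kept.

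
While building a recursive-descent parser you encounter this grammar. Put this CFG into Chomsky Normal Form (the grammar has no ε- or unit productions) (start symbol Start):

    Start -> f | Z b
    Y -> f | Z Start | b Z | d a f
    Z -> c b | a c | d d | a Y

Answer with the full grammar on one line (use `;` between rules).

Introduce a nonterminal for each terminal appearing in a rule of length ≥ 2: X1 → b, X2 → d, X3 → a, X4 → f, X5 → c.
Binarize each right-hand side of length ≥ 3 by chaining fresh nonterminals (Y1, Y2, …): affected rules were Y → X2 X3 X4.

Start -> f | Z X1; Y -> f | Z Start | X1 Z | X2 Y1; Z -> X5 X1 | X3 X5 | X2 X2 | X3 Y; X1 -> b; X2 -> d; X3 -> a; X4 -> f; X5 -> c; Y1 -> X3 X4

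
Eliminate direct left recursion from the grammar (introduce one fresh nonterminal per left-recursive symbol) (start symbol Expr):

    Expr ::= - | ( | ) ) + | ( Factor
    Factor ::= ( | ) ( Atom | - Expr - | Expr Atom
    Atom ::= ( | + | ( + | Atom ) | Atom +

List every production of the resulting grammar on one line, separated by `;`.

Expr ::= - | ( | ) ) + | ( Factor; Factor ::= ( | ) ( Atom | - Expr - | Expr Atom; Atom ::= ( Atom1 | + Atom1 | ( + Atom1; Atom1 ::= ) Atom1 | + Atom1 | eps

Atom is directly left-recursive.
For Atom: α = {), +}, β = {(, +, ( +}. Rewrite as Atom → β Atom1 and Atom1 → α Atom1 | ε.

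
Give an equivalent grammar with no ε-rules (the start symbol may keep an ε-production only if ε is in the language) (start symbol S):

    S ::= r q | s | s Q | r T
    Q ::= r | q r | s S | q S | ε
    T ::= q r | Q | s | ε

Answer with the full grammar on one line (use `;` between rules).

The nullable symbols are {Q, T}.
ε ∉ L(G), so no ε-production is kept.
Add the nullable-subset variants: S → r T gives r T | r.

S ::= r q | s | s Q | r T | r; Q ::= r | q r | s S | q S; T ::= q r | Q | s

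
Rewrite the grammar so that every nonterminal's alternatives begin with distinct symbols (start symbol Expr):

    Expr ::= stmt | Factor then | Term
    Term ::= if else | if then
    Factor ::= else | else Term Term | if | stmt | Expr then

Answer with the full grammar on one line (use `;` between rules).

Term has alternatives sharing prefix 'if': factor to Term → if Term1 with Term1 → else | then.
Factor has alternatives sharing prefix 'else': factor to Factor → else Factor1 with Factor1 → ε | Term Term.

Expr ::= stmt | Factor then | Term; Term ::= if Term1; Factor ::= if | stmt | Expr then | else Factor1; Term1 ::= else | then; Factor1 ::= ε | Term Term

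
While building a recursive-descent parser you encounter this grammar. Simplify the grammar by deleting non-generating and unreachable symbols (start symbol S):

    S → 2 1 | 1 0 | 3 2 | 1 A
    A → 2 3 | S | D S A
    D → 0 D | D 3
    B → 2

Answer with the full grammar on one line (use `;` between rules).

Generating nonterminals: {A, B, S}.
Reachable from S after that: {A, S}.
Removed useless symbols: {B, D} and every production mentioning them.

S → 2 1 | 1 0 | 3 2 | 1 A; A → 2 3 | S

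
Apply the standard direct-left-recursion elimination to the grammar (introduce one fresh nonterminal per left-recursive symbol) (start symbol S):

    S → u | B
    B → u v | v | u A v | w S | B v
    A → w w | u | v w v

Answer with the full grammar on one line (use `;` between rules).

S → u | B; B → u v B' | v B' | u A v B' | w S B'; A → w w | u | v w v; B' → v B' | eps

Directly left-recursive nonterminal: B.
For B: α = {v}, β = {u v, v, u A v, w S}. Rewrite as B → β B' and B' → α B' | ε.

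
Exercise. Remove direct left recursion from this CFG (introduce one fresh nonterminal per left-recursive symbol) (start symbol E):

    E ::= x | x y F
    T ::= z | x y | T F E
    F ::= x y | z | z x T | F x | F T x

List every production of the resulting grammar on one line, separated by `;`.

T, F are directly left-recursive.
For T: α = {F E}, β = {z, x y}. Rewrite as T → β T' and T' → α T' | ε.
For F: α = {x, T x}, β = {x y, z, z x T}. Rewrite as F → β F' and F' → α F' | ε.

E ::= x | x y F; T ::= z T' | x y T'; F ::= x y F' | z F' | z x T F'; T' ::= F E T' | ε; F' ::= x F' | T x F' | ε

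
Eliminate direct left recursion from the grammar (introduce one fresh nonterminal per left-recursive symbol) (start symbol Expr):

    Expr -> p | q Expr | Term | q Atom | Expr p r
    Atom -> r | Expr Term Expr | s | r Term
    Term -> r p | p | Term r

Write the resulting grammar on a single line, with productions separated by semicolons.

Expr -> p Expr1 | q Expr Expr1 | Term Expr1 | q Atom Expr1; Atom -> r | Expr Term Expr | s | r Term; Term -> r p Term1 | p Term1; Expr1 -> p r Expr1 | epsilon; Term1 -> r Term1 | epsilon

Expr, Term are directly left-recursive.
For Expr: α = {p r}, β = {p, q Expr, Term, q Atom}. Rewrite as Expr → β Expr1 and Expr1 → α Expr1 | ε.
For Term: α = {r}, β = {r p, p}. Rewrite as Term → β Term1 and Term1 → α Term1 | ε.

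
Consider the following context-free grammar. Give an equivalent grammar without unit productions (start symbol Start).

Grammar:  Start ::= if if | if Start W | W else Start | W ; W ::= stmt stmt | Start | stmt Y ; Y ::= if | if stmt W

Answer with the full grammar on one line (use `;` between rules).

Start ::= if if | if Start W | W else Start | stmt stmt | stmt Y; W ::= if if | if Start W | W else Start | stmt stmt | stmt Y; Y ::= if | if stmt W

Unit pairs: Start ⇒* {W}; W ⇒* {Start}.
For every A with A ⇒* B via unit rules, add B's non-unit alternatives to A; then delete every rule of the form X → Y.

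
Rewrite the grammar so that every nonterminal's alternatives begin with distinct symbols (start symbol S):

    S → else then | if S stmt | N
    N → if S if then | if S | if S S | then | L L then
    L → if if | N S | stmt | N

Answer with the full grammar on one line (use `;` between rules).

S → else then | if S stmt | N; N → then | L L then | if S N'; L → if if | stmt | N L'; N' → if then | ε | S; L' → S | ε

N has alternatives sharing prefix 'if S': factor to N → if S N' with N' → if then | ε | S.
L has alternatives sharing prefix 'N': factor to L → N L' with L' → S | ε.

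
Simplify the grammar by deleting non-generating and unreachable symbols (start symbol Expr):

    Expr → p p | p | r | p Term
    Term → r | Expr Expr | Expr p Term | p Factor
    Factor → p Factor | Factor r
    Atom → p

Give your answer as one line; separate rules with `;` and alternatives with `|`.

Expr → p p | p | r | p Term; Term → r | Expr Expr | Expr p Term

Generating nonterminals: {Atom, Expr, Term}.
Reachable from Expr after that: {Expr, Term}.
Removed useless symbols: {Atom, Factor} and every production mentioning them.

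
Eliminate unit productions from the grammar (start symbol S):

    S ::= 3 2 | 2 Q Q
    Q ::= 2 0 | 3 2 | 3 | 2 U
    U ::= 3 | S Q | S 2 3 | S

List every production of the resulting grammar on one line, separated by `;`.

Unit pairs: U ⇒* {S}.
Replace each nonterminal's rules with the union of the non-unit rules of every nonterminal it unit-derives.

S ::= 3 2 | 2 Q Q; Q ::= 2 0 | 3 2 | 3 | 2 U; U ::= 3 | S Q | S 2 3 | 3 2 | 2 Q Q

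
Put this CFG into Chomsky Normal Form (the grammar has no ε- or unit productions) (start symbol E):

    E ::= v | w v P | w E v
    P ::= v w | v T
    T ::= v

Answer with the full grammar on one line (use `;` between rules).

Introduce a nonterminal for each terminal appearing in a rule of length ≥ 2: X1 → w, X2 → v.
Binarize each right-hand side of length ≥ 3 by chaining fresh nonterminals (Y1, Y2, …): affected rules were E → X1 X2 P; E → X1 E X2.

E ::= v | X1 Y1 | X1 Y2; P ::= X2 X1 | X2 T; T ::= v; X1 ::= w; X2 ::= v; Y1 ::= X2 P; Y2 ::= E X2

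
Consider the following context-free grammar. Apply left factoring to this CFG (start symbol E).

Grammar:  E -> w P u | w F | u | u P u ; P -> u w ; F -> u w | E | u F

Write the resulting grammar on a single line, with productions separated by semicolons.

E -> w E' | u E''; P -> u w; F -> E | u F'; E' -> P u | F; E'' -> eps | P u; F' -> w | F

E has alternatives sharing prefix 'w': factor to E → w E' with E' → P u | F.
E has alternatives sharing prefix 'u': factor to E → u E'' with E'' → ε | P u.
F has alternatives sharing prefix 'u': factor to F → u F' with F' → w | F.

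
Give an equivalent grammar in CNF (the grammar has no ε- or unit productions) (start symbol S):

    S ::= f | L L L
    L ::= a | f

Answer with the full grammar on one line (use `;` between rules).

S ::= f | L Y1; L ::= a | f; Y1 ::= L L

Binarize each right-hand side of length ≥ 3 by chaining fresh nonterminals (Y1, Y2, …): affected rules were S → L L L.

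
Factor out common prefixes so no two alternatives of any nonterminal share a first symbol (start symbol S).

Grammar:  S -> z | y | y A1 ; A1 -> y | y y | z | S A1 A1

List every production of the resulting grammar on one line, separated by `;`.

S has alternatives sharing prefix 'y': factor to S → y S' with S' → ε | A1.
A1 has alternatives sharing prefix 'y': factor to A1 → y A1' with A1' → ε | y.

S -> z | y S'; A1 -> z | S A1 A1 | y A1'; S' -> ε | A1; A1' -> ε | y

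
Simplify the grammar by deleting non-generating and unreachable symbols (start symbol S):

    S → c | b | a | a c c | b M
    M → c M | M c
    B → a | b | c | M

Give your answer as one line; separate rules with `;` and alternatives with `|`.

Generating nonterminals: {B, S}.
Reachable from S after that: {S}.
Removed useless symbols: {B, M} and every production mentioning them.

S → c | b | a | a c c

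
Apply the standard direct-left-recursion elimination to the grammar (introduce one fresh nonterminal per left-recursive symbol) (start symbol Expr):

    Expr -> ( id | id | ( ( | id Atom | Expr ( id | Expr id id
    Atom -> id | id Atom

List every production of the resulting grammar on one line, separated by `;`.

Expr is directly left-recursive.
For Expr: α = {( id, id id}, β = {( id, id, ( (, id Atom}. Rewrite as Expr → β Expr1 and Expr1 → α Expr1 | ε.

Expr -> ( id Expr1 | id Expr1 | ( ( Expr1 | id Atom Expr1; Atom -> id | id Atom; Expr1 -> ( id Expr1 | id id Expr1 | ε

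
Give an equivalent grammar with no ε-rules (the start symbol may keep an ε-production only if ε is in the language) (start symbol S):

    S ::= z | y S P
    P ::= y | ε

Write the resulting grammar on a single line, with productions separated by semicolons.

S ::= z | y S P | y S; P ::= y

Nullable nonterminals: {P}.
ε ∉ L(G), so no ε-production is kept.
For each production, add variants omitting each subset of nullable occurrences: S → y S P gives y S P | y S.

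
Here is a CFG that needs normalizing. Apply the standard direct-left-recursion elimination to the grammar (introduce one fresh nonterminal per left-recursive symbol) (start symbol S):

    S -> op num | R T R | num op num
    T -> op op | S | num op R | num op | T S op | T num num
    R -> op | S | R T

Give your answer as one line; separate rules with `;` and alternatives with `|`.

S -> op num | R T R | num op num; T -> op op T' | S T' | num op R T' | num op T'; R -> op R' | S R'; T' -> S op T' | num num T' | ε; R' -> T R' | ε

Directly left-recursive nonterminals: T, R.
For T: α = {S op, num num}, β = {op op, S, num op R, num op}. Rewrite as T → β T' and T' → α T' | ε.
For R: α = {T}, β = {op, S}. Rewrite as R → β R' and R' → α R' | ε.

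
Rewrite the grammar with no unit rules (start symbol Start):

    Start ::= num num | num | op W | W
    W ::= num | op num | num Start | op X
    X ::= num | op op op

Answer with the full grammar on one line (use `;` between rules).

Unit pairs: Start ⇒* {W}.
For every A with A ⇒* B via unit rules, add B's non-unit alternatives to A; then delete every rule of the form X → Y.

Start ::= num num | num | op W | op num | num Start | op X; W ::= num | op num | num Start | op X; X ::= num | op op op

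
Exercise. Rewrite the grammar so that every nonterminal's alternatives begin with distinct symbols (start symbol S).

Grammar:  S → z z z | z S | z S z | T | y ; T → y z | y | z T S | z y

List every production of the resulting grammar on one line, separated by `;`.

S → T | y | z S'; T → y T' | z T''; S' → z z | S S''; T' → z | ε; T'' → T S | y; S'' → ε | z

S has alternatives sharing prefix 'z': factor to S → z S' with S' → z z | S | S z.
T has alternatives sharing prefix 'y': factor to T → y T' with T' → z | ε.
T has alternatives sharing prefix 'z': factor to T → z T'' with T'' → T S | y.
S' has alternatives sharing prefix 'S': factor to S' → S S'' with S'' → ε | z.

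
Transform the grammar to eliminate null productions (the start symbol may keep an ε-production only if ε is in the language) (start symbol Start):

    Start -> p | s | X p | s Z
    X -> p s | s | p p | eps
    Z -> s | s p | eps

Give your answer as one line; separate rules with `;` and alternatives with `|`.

Nullable nonterminals: {X, Z}.
ε ∉ L(G), so no ε-production is kept.

Start -> p | s | X p | s Z; X -> p s | s | p p; Z -> s | s p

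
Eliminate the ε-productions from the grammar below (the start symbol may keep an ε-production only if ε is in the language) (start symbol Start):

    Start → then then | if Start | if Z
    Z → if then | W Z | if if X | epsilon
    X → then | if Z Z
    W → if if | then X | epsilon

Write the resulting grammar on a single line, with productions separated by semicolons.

Nullable set = {W, Z}.
ε ∉ L(G), so no ε-production is kept.
Add the nullable-subset variants: Start → if Z gives if Z | if. Z → W Z gives W Z | W. X → if Z Z gives if Z Z | if Z | if.

Start → then then | if Start | if Z | if; Z → if then | W Z | W | if if X; X → then | if Z Z | if Z | if; W → if if | then X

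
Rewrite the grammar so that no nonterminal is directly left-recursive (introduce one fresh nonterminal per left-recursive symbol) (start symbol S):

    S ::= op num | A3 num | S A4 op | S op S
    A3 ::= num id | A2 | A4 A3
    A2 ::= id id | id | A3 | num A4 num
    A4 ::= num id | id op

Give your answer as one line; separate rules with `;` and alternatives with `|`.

S ::= op num S' | A3 num S'; A3 ::= num id | A2 | A4 A3; A2 ::= id id | id | A3 | num A4 num; A4 ::= num id | id op; S' ::= A4 op S' | op S S' | eps

S is directly left-recursive.
For S: α = {A4 op, op S}, β = {op num, A3 num}. Rewrite as S → β S' and S' → α S' | ε.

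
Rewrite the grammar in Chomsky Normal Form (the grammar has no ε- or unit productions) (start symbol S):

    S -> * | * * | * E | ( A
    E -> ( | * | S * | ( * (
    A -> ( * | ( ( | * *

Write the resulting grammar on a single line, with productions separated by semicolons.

S -> * | X1 X1 | X1 E | X2 A; E -> ( | * | S X1 | X2 Y1; A -> X2 X1 | X2 X2 | X1 X1; X1 -> *; X2 -> (; Y1 -> X1 X2

Introduce a nonterminal for each terminal appearing in a rule of length ≥ 2: X1 → *, X2 → (.
Binarize each right-hand side of length ≥ 3 by chaining fresh nonterminals (Y1, Y2, …): affected rules were E → X2 X1 X2.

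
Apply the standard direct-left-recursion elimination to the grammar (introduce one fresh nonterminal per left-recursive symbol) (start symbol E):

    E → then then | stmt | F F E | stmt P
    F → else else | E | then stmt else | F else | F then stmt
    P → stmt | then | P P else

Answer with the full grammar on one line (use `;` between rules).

E → then then | stmt | F F E | stmt P; F → else else F' | E F' | then stmt else F'; P → stmt P' | then P'; F' → else F' | then stmt F' | eps; P' → P else P' | eps

Directly left-recursive nonterminals: F, P.
For F: α = {else, then stmt}, β = {else else, E, then stmt else}. Rewrite as F → β F' and F' → α F' | ε.
For P: α = {P else}, β = {stmt, then}. Rewrite as P → β P' and P' → α P' | ε.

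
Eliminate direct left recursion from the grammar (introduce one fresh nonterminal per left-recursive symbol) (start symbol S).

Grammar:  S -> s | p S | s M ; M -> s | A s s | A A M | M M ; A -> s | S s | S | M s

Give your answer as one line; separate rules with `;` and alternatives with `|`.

S -> s | p S | s M; M -> s M' | A s s M' | A A M M'; A -> s | S s | S | M s; M' -> M M' | ε

Directly left-recursive nonterminal: M.
For M: α = {M}, β = {s, A s s, A A M}. Rewrite as M → β M' and M' → α M' | ε.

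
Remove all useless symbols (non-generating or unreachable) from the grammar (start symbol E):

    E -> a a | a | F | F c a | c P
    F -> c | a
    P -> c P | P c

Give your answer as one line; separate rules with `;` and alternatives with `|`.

Generating nonterminals: {E, F}.
Reachable from E after that: {E, F}.
Removed useless symbols: {P} and every production mentioning them.

E -> a a | a | F | F c a; F -> c | a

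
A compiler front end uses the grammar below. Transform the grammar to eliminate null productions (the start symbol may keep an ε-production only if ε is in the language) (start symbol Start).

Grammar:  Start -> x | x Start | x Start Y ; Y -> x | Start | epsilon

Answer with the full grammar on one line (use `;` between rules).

Nullable nonterminals: {Y}.
ε ∉ L(G), so no ε-production is kept.

Start -> x | x Start | x Start Y; Y -> x | Start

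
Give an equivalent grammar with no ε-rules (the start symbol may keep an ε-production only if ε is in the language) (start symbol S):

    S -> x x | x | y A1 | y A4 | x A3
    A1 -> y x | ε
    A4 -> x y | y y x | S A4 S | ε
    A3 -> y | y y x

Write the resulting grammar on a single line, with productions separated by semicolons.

Nullable nonterminals: {A1, A4}.
ε ∉ L(G), so no ε-production is kept.
Expand every rule over subsets of its nullable positions: S → y A1 gives y A1 | y. A4 → S A4 S gives S A4 S | S S.

S -> x x | x | y A1 | y | y A4 | x A3; A1 -> y x; A4 -> x y | y y x | S A4 S | S S; A3 -> y | y y x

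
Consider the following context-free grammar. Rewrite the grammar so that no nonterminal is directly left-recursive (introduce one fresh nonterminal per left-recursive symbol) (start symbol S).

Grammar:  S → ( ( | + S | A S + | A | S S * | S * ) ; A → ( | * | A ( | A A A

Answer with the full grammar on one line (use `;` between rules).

S, A are directly left-recursive.
For S: α = {S *, * )}, β = {( (, + S, A S +, A}. Rewrite as S → β S' and S' → α S' | ε.
For A: α = {(, A A}, β = {(, *}. Rewrite as A → β A' and A' → α A' | ε.

S → ( ( S' | + S S' | A S + S' | A S'; A → ( A' | * A'; S' → S * S' | * ) S' | ε; A' → ( A' | A A A' | ε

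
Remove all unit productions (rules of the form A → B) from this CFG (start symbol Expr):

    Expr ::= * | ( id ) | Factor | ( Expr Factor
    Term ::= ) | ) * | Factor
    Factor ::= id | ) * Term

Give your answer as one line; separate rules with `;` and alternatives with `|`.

Expr ::= id | ) * Term | * | ( id ) | ( Expr Factor; Term ::= ) | ) * | id | ) * Term; Factor ::= id | ) * Term

Unit pairs: Expr ⇒* {Factor}; Term ⇒* {Factor}.
Replace each nonterminal's rules with the union of the non-unit rules of every nonterminal it unit-derives.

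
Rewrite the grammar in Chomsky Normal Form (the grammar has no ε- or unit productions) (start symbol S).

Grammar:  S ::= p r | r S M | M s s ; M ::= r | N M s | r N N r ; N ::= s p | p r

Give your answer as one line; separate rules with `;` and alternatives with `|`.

Introduce a nonterminal for each terminal appearing in a rule of length ≥ 2: X1 → p, X2 → r, X3 → s.
Binarize each right-hand side of length ≥ 3 by chaining fresh nonterminals (Y1, Y2, …): affected rules were S → X2 S M; S → M X3 X3; M → N M X3; M → X2 N N X2.

S ::= X1 X2 | X2 Y1 | M Y2; M ::= r | N Y3 | X2 Y4; N ::= X3 X1 | X1 X2; X1 ::= p; X2 ::= r; X3 ::= s; Y1 ::= S M; Y2 ::= X3 X3; Y3 ::= M X3; Y4 ::= N Y5; Y5 ::= N X2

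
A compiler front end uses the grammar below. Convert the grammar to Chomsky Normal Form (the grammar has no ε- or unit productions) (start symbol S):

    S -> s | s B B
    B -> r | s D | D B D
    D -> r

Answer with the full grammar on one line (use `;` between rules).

S -> s | X1 Y1; B -> r | X1 D | D Y2; D -> r; X1 -> s; Y1 -> B B; Y2 -> B D

Introduce a nonterminal for each terminal appearing in a rule of length ≥ 2: X1 → s.
Binarize each right-hand side of length ≥ 3 by chaining fresh nonterminals (Y1, Y2, …): affected rules were S → X1 B B; B → D B D.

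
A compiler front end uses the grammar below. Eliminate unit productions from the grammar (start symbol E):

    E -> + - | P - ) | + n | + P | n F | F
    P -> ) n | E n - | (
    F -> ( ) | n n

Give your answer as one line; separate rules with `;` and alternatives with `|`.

Unit pairs: E ⇒* {F}.
For each unit pair (A, B), copy every non-unit production of B to A, then drop all unit productions.

E -> + - | P - ) | + n | + P | n F | ( ) | n n; P -> ) n | E n - | (; F -> ( ) | n n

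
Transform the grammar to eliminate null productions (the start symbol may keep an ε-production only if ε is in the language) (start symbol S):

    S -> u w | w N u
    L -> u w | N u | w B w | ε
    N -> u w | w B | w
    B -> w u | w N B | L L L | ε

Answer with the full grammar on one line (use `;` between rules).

The nullable symbols are {B, L}.
ε ∉ L(G), so no ε-production is kept.
For each production, add variants omitting each subset of nullable occurrences: L → w B w gives w B w | w w. N → w B gives w B | w. B → w N B gives w N B | w N. B → L L L gives L L L | L L | L.

S -> u w | w N u; L -> u w | N u | w B w | w w; N -> u w | w B | w; B -> w u | w N B | w N | L L L | L L | L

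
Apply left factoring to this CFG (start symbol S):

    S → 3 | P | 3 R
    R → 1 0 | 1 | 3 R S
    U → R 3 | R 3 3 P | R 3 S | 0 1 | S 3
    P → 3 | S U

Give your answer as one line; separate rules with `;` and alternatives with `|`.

S has alternatives sharing prefix '3': factor to S → 3 S' with S' → ε | R.
R has alternatives sharing prefix '1': factor to R → 1 R' with R' → 0 | ε.
U has alternatives sharing prefix 'R 3': factor to U → R 3 U' with U' → ε | 3 P | S.

S → P | 3 S'; R → 3 R S | 1 R'; U → 0 1 | S 3 | R 3 U'; P → 3 | S U; S' → epsilon | R; R' → 0 | epsilon; U' → epsilon | 3 P | S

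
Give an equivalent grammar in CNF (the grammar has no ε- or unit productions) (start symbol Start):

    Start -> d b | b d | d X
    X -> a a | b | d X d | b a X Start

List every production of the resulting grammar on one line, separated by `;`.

Start -> X1 X2 | X2 X1 | X1 X; X -> X3 X3 | b | X1 Y1 | X2 Y2; X1 -> d; X2 -> b; X3 -> a; Y1 -> X X1; Y2 -> X3 Y3; Y3 -> X Start

Introduce a nonterminal for each terminal appearing in a rule of length ≥ 2: X1 → d, X2 → b, X3 → a.
Binarize each right-hand side of length ≥ 3 by chaining fresh nonterminals (Y1, Y2, …): affected rules were X → X1 X X1; X → X2 X3 X Start.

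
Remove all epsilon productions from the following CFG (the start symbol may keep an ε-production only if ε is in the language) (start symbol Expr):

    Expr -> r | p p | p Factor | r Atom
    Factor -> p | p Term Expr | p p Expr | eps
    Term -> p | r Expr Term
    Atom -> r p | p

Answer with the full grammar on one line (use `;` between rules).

Expr -> r | p p | p Factor | p | r Atom; Factor -> p | p Term Expr | p p Expr; Term -> p | r Expr Term; Atom -> r p | p

The nullable symbols are {Factor}.
ε ∉ L(G), so no ε-production is kept.
Expand every rule over subsets of its nullable positions: Expr → p Factor gives p Factor | p.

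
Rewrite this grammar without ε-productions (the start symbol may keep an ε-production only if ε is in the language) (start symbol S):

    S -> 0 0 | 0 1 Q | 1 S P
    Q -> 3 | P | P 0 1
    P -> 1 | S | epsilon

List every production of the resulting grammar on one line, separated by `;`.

S -> 0 0 | 0 1 Q | 0 1 | 1 S P | 1 S; Q -> 3 | P | P 0 1 | 0 1; P -> 1 | S

The nullable symbols are {P, Q}.
ε ∉ L(G), so no ε-production is kept.
Add the nullable-subset variants: S → 0 1 Q gives 0 1 Q | 0 1. S → 1 S P gives 1 S P | 1 S. Q → P 0 1 gives P 0 1 | 0 1.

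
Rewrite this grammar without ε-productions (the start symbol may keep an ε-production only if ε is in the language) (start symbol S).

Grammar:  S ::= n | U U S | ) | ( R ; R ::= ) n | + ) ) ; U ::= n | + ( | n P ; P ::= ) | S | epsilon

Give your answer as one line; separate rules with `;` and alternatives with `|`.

S ::= n | U U S | ) | ( R; R ::= ) n | + ) ); U ::= n | + ( | n P; P ::= ) | S

The nullable symbols are {P}.
ε ∉ L(G), so no ε-production is kept.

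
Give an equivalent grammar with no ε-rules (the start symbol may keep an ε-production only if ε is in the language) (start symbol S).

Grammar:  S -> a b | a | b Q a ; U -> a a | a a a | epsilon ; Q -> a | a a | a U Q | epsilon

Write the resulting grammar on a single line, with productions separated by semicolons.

S -> a b | a | b Q a | b a; U -> a a | a a a; Q -> a | a a | a U Q | a U | a Q

The nullable symbols are {Q, U}.
ε ∉ L(G), so no ε-production is kept.
Expand every rule over subsets of its nullable positions: S → b Q a gives b Q a | b a. Q → a U Q gives a U Q | a U | a Q.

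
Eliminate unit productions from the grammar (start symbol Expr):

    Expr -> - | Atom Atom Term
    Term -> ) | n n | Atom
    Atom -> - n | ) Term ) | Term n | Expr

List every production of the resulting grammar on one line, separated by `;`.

Expr -> - | Atom Atom Term; Term -> ) | n n | - n | ) Term ) | Term n | - | Atom Atom Term; Atom -> - n | ) Term ) | Term n | - | Atom Atom Term

Unit pairs: Atom ⇒* {Expr}; Term ⇒* {Atom, Expr}.
For every A with A ⇒* B via unit rules, add B's non-unit alternatives to A; then delete every rule of the form X → Y.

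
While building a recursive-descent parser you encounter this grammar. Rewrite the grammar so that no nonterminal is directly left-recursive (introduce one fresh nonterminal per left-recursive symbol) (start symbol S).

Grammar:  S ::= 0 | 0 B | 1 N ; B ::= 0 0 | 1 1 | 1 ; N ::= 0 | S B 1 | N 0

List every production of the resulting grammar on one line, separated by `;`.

Left recursion appears on N.
For N: α = {0}, β = {0, S B 1}. Rewrite as N → β N' and N' → α N' | ε.

S ::= 0 | 0 B | 1 N; B ::= 0 0 | 1 1 | 1; N ::= 0 N' | S B 1 N'; N' ::= 0 N' | ε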